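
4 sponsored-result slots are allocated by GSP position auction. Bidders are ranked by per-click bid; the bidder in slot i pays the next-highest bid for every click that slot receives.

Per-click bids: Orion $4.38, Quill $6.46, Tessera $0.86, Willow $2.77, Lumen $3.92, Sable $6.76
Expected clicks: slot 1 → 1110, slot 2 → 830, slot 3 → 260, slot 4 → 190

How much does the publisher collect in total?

Total revenue: $12351.50

Ranked by bid: $6.76 (Sable) > $6.46 (Quill) > $4.38 (Orion) > $3.92 (Lumen) > $2.77 (Willow) > …
Slot 1: Sable pays $6.46 × 1110 = $7170.60
Slot 2: Quill pays $4.38 × 830 = $3635.40
Slot 3: Orion pays $3.92 × 260 = $1019.20
Slot 4: Lumen pays $2.77 × 190 = $526.30
Total = $12351.50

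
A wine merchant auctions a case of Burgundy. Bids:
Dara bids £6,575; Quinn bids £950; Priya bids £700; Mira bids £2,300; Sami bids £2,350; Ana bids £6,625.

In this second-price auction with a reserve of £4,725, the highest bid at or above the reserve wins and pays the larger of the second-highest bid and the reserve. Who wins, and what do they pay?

Ana pays £6,575

Second-price auction with a reserve of £4,725: the highest bid at or above the reserve wins and pays the larger of the second-highest bid and the reserve.
Sorting bids: 6,625 (Ana) > 6,575 (Dara) > 2,350 (Sami) > 2,300 (Mira) > 950 (Quinn) > 700 (Priya)
Highest eligible bid: Ana at £6,625.
max(second-highest £6,575, reserve £4,725) = £6,575; the reserve does not bind.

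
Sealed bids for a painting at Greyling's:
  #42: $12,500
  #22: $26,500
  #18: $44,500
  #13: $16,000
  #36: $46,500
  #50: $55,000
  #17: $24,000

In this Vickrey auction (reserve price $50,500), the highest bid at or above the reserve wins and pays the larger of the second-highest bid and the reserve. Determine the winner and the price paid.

Rule: the highest bid at or above the reserve wins and pays the larger of the second-highest bid and the reserve.
Sorting bids: 55,000 (#50) > 46,500 (#36) > 44,500 (#18) > 26,500 (#22) > 24,000 (#17) > 16,000 (#13) > …
#50 has the top bid at or above the reserve ($55,000).
Second-highest bid $46,500 is below the reserve $50,500, so the reserve binds → payment $50,500.

#50 pays $50,500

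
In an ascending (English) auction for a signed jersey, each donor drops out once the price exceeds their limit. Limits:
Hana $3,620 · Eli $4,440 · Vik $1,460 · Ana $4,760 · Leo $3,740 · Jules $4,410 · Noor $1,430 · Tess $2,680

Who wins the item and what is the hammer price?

Ana wins at $4,440

Limits in order: 4,760 (Ana) > 4,440 (Eli) > 4,410 (Jules) > 3,740 (Leo) > 3,620 (Hana) > 2,680 (Tess) > …
Eli is the last rival to drop out, at $4,440; Ana remains and wins at that price.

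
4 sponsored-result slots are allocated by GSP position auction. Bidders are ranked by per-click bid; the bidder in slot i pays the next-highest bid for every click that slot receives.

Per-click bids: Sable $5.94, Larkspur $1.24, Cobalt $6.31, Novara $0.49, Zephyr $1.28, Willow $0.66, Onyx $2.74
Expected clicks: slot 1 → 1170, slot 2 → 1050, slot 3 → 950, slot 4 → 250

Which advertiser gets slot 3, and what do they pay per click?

Sorting advertisers: $6.31 (Cobalt) > $5.94 (Sable) > $2.74 (Onyx) > $1.28 (Zephyr) > $1.24 (Larkspur) > …
Slot 3 goes to the third-ranked bidder, Onyx, who pays the next bid down: $1.28/click.

Onyx; $1.28 per click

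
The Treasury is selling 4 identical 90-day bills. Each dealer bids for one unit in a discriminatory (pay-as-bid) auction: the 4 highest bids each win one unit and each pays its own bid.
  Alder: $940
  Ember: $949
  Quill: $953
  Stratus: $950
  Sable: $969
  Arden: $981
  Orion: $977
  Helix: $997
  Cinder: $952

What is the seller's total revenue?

Ordering the bids: 997 (Helix), 981 (Arden), 977 (Orion), 969 (Sable), 953 (Quill), 952 (Cinder), …
Top 4: Helix, Arden, Orion, Sable.
Total revenue = 997 + 981 + 977 + 969 = $3,924.

Total revenue: $3,924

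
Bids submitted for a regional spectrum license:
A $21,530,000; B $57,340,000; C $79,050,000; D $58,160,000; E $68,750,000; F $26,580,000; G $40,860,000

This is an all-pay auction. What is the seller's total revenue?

Bids in order: 79,050,000 (C) > 68,750,000 (E) > 58,160,000 (D) > 57,340,000 (B) > 40,860,000 (G) > 26,580,000 (F) > …
C wins with the top bid; all bids are sunk regardless.
Every bidder forfeits their bid regardless of winning.
Revenue = 21,530,000 + 57,340,000 + 79,050,000 + 58,160,000 + 68,750,000 + 26,580,000 + 40,860,000 = $352,270,000.

Total revenue: $352,270,000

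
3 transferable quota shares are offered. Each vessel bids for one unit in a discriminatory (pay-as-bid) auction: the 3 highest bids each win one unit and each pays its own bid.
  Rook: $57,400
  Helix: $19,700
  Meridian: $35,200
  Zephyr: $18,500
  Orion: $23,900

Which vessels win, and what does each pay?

Rook $57,400, Meridian $35,200, Orion $23,900

Sorting: 57,400 (Rook), 35,200 (Meridian), 23,900 (Orion), 19,700 (Helix), 18,500 (Zephyr)
Winners (3 units): Rook, Meridian, Orion.
Each winner pays its own bid: Rook $57,400, Meridian $35,200, Orion $23,900.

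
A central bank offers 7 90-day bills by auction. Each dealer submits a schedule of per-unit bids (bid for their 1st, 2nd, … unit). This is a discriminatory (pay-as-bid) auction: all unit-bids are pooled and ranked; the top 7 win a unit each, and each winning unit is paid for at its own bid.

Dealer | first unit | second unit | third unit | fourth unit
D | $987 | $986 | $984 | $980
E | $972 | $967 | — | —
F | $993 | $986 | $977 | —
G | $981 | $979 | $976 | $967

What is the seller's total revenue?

Total revenue: $6,897

Merging the schedules and taking the best 7: 993 (F-1), 987 (D-1), 986 (D-2), 986 (F-2), 984 (D-3), 981 (G-1), 980 (D-4)
Next rejected bid: $979 (not a price — pay-as-bid).
Each winning unit pays its own bid.
Revenue = 993 + 987 + 986 + 986 + 984 + 981 + 980 = $6,897.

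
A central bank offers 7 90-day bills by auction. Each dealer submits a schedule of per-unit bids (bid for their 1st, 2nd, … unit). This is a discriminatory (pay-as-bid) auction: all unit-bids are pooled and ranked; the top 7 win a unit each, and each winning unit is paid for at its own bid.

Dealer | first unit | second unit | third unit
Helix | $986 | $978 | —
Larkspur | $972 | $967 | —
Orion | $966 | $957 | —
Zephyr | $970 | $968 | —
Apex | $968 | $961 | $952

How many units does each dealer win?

Merging the schedules and taking the best 7: 986 (Helix-1), 978 (Helix-2), 972 (Larkspur-1), 970 (Zephyr-1), 968 (Zephyr-2), 968 (Apex-1), 967 (Larkspur-2)
Next rejected bid: $966 (not a price — pay-as-bid).
Allocation: Apex 1, Helix 2, Larkspur 2, Zephyr 2.

Apex 1, Helix 2, Larkspur 2, Zephyr 2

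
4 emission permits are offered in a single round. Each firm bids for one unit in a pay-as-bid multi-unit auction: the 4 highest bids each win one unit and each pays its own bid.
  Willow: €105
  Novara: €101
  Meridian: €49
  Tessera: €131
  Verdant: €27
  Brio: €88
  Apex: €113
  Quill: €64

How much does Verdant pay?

Ordering the bids: 131 (Tessera), 113 (Apex), 105 (Willow), 101 (Novara), 88 (Brio), 64 (Quill), …
Top 4: Tessera, Apex, Willow, Novara.
Verdant does not win → €0.

Verdant pays €0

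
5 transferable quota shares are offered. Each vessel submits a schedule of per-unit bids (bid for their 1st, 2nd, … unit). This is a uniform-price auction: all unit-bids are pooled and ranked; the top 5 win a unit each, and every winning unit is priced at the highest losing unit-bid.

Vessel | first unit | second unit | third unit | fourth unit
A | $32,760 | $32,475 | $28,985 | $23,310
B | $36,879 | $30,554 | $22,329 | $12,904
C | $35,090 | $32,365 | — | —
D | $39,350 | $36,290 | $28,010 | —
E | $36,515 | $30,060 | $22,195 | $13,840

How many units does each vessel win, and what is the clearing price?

B 1, C 1, D 2, E 1; clearing price $32,760

Merging the schedules and taking the best 5: 39,350 (D-1), 36,879 (B-1), 36,515 (E-1), 36,290 (D-2), 35,090 (C-1)
The (k+1)-th unit-bid is $32,760.
Allocation: B 1, C 1, D 2, E 1.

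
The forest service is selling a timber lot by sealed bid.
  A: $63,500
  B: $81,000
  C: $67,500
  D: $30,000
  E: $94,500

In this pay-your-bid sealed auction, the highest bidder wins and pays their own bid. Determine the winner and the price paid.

E pays $94,500

Bids in order: 94,500 (E) > 81,000 (B) > 67,500 (C) > 63,500 (A) > 30,000 (D)
E has the highest bid and pays exactly that: $94,500.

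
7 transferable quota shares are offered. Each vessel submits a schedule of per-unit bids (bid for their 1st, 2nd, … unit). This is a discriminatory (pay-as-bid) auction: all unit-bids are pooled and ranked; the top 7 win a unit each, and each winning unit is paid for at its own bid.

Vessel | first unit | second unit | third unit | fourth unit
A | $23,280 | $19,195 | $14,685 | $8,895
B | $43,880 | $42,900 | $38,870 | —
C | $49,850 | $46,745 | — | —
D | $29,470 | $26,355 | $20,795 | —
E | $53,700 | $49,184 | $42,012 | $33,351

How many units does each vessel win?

All unit-bids, highest first — top 7: 53,700 (E-1), 49,850 (C-1), 49,184 (E-2), 46,745 (C-2), 43,880 (B-1), 42,900 (B-2), 42,012 (E-3)
Next rejected bid: $38,870 (not a price — pay-as-bid).
Allocation: B 2, C 2, E 3.

B 2, C 2, E 3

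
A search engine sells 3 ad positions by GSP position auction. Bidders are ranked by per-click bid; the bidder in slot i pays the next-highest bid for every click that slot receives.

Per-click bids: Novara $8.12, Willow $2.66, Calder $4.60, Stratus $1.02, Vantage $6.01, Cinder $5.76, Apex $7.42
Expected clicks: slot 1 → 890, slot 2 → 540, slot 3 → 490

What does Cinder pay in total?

Cinder pays $0.00

Per-click bids in order: $8.12 (Novara) > $7.42 (Apex) > $6.01 (Vantage) > $5.76 (Cinder) > …
Cinder ranks below slot 3 → no slot, pays nothing.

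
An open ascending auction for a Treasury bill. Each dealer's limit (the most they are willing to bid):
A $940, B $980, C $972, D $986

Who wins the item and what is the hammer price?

D wins at $980

Limits ranked: 986 (D) > 980 (B) > 972 (C) > 940 (A)
B is the last rival to drop out, at $980; D remains and wins at that price.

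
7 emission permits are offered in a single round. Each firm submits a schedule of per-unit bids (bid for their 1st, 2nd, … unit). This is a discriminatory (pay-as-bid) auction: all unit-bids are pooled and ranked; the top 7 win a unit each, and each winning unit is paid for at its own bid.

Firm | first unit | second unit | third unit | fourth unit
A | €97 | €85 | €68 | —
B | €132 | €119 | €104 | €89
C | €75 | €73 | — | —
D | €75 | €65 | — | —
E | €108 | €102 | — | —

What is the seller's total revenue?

Total revenue: €751

All unit-bids, highest first — top 7: 132 (B-1), 119 (B-2), 108 (E-1), 104 (B-3), 102 (E-2), 97 (A-1), 89 (B-4)
Next rejected bid: €85 (not a price — pay-as-bid).
Each winning unit pays its own bid.
Revenue = 132 + 119 + 108 + 104 + 102 + 97 + 89 = €751.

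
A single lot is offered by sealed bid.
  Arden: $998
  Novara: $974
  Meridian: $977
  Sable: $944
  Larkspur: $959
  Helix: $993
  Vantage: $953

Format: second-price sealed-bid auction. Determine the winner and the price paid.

Rule: the highest bidder wins and pays the second-highest bid.
Bids ranked: 998 (Arden) > 993 (Helix) > 977 (Meridian) > 974 (Novara) > 959 (Larkspur) > 953 (Vantage) > …
Arden is highest; pays the second-highest bid, $993.

Arden pays $993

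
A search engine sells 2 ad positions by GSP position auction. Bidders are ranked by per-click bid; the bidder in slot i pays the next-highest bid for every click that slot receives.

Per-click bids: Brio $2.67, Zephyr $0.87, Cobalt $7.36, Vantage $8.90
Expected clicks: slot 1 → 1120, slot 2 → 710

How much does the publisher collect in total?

Total revenue: $10138.90

Sorting advertisers: $8.90 (Vantage) > $7.36 (Cobalt) > $2.67 (Brio) > …
Slot 1: Vantage pays $7.36 × 1120 = $8243.20
Slot 2: Cobalt pays $2.67 × 710 = $1895.70
Total = $10138.90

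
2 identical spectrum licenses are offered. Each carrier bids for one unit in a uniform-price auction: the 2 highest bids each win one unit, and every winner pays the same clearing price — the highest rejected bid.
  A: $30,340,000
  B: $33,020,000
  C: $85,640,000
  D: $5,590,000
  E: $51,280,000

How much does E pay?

Ordering the bids: 85,640,000 (C), 51,280,000 (E), 33,020,000 (B), 30,340,000 (A), …
Winners (2 units): C, E.
Highest unsuccessful bid: $33,020,000 → clearing price.
E wins → pays $33,020,000.

E pays $33,020,000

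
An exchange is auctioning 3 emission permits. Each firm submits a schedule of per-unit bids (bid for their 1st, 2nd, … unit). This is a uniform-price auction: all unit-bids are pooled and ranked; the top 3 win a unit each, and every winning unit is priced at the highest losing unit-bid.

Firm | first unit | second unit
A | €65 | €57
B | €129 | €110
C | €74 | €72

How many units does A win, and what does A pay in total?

Pooled unit-bids ranked (top 3): 129 (B-1), 110 (B-2), 74 (C-1)
The (k+1)-th unit-bid is €72.
A wins 0 unit(s) at €72 each.

A: 0 units, pays €0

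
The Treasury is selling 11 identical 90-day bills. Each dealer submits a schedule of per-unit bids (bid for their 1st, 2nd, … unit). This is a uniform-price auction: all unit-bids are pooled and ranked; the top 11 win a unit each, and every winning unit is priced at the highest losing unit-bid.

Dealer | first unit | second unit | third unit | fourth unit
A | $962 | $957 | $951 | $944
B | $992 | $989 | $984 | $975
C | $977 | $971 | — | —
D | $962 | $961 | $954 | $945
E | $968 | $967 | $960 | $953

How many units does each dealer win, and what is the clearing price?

Pooled unit-bids ranked (top 11): 992 (B-1), 989 (B-2), 984 (B-3), 977 (C-1), 975 (B-4), 971 (C-2), 968 (E-1), 967 (E-2), 962 (A-1), 962 (D-1), 961 (D-2)
First bid not allocated: $960.
Allocation: A 1, B 4, C 2, D 2, E 2.

A 1, B 4, C 2, D 2, E 2; clearing price $960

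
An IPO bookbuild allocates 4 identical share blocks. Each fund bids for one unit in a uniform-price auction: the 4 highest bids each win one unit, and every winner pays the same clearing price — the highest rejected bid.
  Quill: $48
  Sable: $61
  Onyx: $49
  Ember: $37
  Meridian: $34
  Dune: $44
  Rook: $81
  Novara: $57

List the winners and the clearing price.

Ordering the bids: 81 (Rook), 61 (Sable), 57 (Novara), 49 (Onyx), 48 (Quill), 44 (Dune), …
Top 4: Rook, Sable, Novara, Onyx.
Highest unsuccessful bid: $48 → clearing price.

Rook, Sable, Novara, Onyx; each pays $48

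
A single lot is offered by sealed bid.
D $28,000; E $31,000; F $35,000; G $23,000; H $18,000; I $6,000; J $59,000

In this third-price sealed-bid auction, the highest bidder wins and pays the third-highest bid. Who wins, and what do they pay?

J pays $31,000

Bids ranked: 59,000 (J) > 35,000 (F) > 31,000 (E) > 28,000 (D) > 23,000 (G) > 18,000 (H) > …
J wins; payment is bid #3 in the ranking = $31,000.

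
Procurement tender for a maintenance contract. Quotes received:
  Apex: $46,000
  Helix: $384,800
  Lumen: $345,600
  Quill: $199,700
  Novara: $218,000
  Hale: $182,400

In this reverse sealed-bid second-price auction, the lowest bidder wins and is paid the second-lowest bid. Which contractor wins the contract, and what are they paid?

Apex is paid $182,400

Sorting bids: 46,000 (Apex) < 182,400 (Hale) < 199,700 (Quill) < 218,000 (Novara) < 345,600 (Lumen) < 384,800 (Helix)
Second-price: Apex is paid Hale's bid of $182,400.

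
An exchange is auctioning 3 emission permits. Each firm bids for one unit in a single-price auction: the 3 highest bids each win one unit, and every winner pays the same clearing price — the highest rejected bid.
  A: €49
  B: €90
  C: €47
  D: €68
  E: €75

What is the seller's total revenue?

Bids ranked high→low: 90 (B), 75 (E), 68 (D), 49 (A), 47 (C)
The 3 highest are B, E, D.
First losing bid is A's €49, which sets the uniform price.
Total revenue = 3 × €49 = €147.

Total revenue: €147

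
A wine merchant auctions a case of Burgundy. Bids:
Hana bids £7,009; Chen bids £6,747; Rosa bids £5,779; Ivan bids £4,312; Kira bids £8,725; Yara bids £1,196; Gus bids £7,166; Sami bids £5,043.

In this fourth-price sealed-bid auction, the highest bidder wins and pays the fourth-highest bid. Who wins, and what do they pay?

Rule: the highest bidder wins and pays the fourth-highest bid.
Sorting bids: 8,725 (Kira) > 7,166 (Gus) > 7,009 (Hana) > 6,747 (Chen) > 5,779 (Rosa) > 5,043 (Sami) > …
Kira wins; payment is bid #4 in the ranking = £6,747.

Kira pays £6,747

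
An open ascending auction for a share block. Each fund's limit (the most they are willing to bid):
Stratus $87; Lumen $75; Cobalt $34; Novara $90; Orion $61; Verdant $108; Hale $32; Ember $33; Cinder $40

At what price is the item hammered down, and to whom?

Sorting limits: 108 (Verdant) > 90 (Novara) > 87 (Stratus) > 75 (Lumen) > 61 (Orion) > 40 (Cinder) > …
Bidding ends when Novara exits at $90; Verdant takes it.

Verdant wins at $90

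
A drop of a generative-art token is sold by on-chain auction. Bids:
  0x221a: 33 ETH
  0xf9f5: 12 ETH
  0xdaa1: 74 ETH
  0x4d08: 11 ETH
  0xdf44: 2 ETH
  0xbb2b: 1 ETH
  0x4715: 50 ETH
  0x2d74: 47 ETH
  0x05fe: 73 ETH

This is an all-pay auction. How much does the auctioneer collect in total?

Rule: the highest bidder wins the item, but every bidder pays their own bid.
Bids ranked: 74 (0xdaa1) > 73 (0x05fe) > 50 (0x4715) > 47 (0x2d74) > 33 (0x221a) > 12 (0xf9f5) > …
Every bidder forfeits their bid regardless of winning.
Revenue = 33 + 12 + 74 + 11 + 2 + 1 + 50 + 47 + 73 = 303 ETH.

Total revenue: 303 ETH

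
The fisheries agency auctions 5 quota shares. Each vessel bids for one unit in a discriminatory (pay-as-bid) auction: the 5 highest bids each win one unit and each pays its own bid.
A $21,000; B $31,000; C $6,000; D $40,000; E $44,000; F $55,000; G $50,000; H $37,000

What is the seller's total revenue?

Ordering the bids: 55,000 (F), 50,000 (G), 44,000 (E), 40,000 (D), 37,000 (H), 31,000 (B), 21,000 (A), …
The 5 highest are F, G, E, D, H.
Total revenue = 55,000 + 50,000 + 44,000 + 40,000 + 37,000 = $226,000.

Total revenue: $226,000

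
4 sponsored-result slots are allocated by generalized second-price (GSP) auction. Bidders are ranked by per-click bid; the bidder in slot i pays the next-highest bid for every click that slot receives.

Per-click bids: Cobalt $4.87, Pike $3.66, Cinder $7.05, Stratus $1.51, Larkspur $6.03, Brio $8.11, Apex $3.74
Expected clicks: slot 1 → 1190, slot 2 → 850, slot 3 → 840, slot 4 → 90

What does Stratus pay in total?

Per-click bids in order: $8.11 (Brio) > $7.05 (Cinder) > $6.03 (Larkspur) > $4.87 (Cobalt) > $3.74 (Apex) > …
Stratus ranks below slot 4 → no slot, pays nothing.

Stratus pays $0.00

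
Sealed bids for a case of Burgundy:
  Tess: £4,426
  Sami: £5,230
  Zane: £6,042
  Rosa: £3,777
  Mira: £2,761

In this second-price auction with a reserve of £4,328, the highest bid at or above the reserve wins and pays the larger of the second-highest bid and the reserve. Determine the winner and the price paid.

Zane pays £5,230

Second-price auction with a reserve of £4,328: the highest bid at or above the reserve wins and pays the larger of the second-highest bid and the reserve.
Sorting bids: 6,042 (Zane) > 5,230 (Sami) > 4,426 (Tess) > 3,777 (Rosa) > 2,761 (Mira)
Zane has the top bid at or above the reserve (£6,042).
Second-highest bid £5,230 exceeds the reserve £4,328 → payment £5,230.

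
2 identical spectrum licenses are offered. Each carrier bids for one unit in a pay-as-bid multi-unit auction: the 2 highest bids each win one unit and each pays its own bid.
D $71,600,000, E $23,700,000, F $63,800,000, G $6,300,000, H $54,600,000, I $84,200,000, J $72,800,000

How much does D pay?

D pays $0

Sorting: 84,200,000 (I), 72,800,000 (J), 71,600,000 (D), 63,800,000 (F), …
Top 2: I, J.
D does not win → $0.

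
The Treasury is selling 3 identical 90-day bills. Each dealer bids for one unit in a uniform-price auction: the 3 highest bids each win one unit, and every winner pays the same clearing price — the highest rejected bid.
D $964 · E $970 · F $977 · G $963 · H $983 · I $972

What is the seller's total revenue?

Bids ranked high→low: 983 (H), 977 (F), 972 (I), 970 (E), 964 (D), …
The 3 highest are H, F, I.
Highest unsuccessful bid: $970 → clearing price.
Total revenue = 3 × $970 = $2,910.

Total revenue: $2,910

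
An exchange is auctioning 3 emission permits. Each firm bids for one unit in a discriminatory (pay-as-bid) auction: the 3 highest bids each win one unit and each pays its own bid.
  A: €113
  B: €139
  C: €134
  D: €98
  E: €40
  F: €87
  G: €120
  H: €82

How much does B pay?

B pays €139

Ordering the bids: 139 (B), 134 (C), 120 (G), 113 (A), 98 (D), …
Top 3: B, C, G.
B wins → own bid €139.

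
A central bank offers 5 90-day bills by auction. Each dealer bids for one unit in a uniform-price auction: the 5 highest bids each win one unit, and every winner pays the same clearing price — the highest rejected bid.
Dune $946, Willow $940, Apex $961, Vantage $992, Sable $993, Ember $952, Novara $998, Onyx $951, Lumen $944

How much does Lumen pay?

Lumen pays $0

Sorting: 998 (Novara), 993 (Sable), 992 (Vantage), 961 (Apex), 952 (Ember), 951 (Onyx), 946 (Dune), …
The 5 highest are Novara, Sable, Vantage, Apex, Ember.
First losing bid is Onyx's $951, which sets the uniform price.
Lumen does not win → pays $0.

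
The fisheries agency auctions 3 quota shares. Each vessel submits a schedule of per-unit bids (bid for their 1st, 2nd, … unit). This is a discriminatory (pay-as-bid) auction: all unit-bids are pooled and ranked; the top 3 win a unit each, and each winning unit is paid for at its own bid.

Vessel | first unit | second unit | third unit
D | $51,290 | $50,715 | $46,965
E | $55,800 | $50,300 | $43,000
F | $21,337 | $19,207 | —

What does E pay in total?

Merging the schedules and taking the best 3: 55,800 (E-1), 51,290 (D-1), 50,715 (D-2)
Next rejected bid: $50,300 (not a price — pay-as-bid).
E's winning unit-bids: 55,800 = $55,800.

E pays $55,800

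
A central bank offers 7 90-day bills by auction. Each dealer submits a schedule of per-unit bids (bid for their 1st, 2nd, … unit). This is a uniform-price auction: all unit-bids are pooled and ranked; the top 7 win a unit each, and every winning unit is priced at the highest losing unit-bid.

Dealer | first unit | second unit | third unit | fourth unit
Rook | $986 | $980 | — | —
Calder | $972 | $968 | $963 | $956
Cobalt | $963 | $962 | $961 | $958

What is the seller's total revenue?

Pooled unit-bids ranked (top 7): 986 (Rook-1), 980 (Rook-2), 972 (Calder-1), 968 (Calder-2), 963 (Calder-3), 963 (Cobalt-1), 962 (Cobalt-2)
Highest rejected unit-bid = $961.
Allocation: Calder 3, Cobalt 2, Rook 2. Every unit priced at $961.
Revenue = 7 × 961 = $6,727.

Total revenue: $6,727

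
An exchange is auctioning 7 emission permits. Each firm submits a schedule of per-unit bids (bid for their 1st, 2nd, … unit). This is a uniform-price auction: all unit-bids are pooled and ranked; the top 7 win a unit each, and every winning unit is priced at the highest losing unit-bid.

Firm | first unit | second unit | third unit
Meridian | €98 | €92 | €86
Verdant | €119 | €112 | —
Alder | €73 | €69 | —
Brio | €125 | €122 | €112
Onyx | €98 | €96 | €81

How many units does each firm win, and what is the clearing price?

Pooled unit-bids ranked (top 7): 125 (Brio-1), 122 (Brio-2), 119 (Verdant-1), 112 (Verdant-2), 112 (Brio-3), 98 (Meridian-1), 98 (Onyx-1)
First bid not allocated: €96.
Allocation: Brio 3, Meridian 1, Onyx 1, Verdant 2.

Brio 3, Meridian 1, Onyx 1, Verdant 2; clearing price €96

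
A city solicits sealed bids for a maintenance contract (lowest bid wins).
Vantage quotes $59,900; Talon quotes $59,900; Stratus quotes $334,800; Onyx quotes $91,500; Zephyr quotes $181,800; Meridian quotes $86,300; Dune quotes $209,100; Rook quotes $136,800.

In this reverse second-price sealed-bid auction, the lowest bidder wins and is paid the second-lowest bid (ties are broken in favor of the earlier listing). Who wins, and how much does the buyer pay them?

Sorting bids: 59,900 (Vantage) < 59,900 (Talon) < 86,300 (Meridian) < 91,500 (Onyx) < 136,800 (Rook) < 181,800 (Zephyr) < …
Tie at $59,900 → Vantage wins by tie-break.
Vantage wins with the lowest bid; price is set by the runner-up at $59,900.

Vantage is paid $59,900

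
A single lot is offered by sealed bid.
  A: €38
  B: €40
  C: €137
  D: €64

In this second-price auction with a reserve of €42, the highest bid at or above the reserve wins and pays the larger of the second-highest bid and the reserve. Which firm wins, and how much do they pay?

C pays €64

Bids ranked: 137 (C) > 64 (D) > 40 (B) > 38 (A)
C has the top bid at or above the reserve (€137).
Second-highest bid €64 exceeds the reserve €42 → payment €64.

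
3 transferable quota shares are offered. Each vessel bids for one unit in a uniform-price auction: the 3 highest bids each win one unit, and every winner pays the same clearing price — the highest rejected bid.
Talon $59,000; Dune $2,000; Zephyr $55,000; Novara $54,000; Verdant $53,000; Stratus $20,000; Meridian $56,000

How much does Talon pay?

Talon pays $54,000

Sorting: 59,000 (Talon), 56,000 (Meridian), 55,000 (Zephyr), 54,000 (Novara), 53,000 (Verdant), …
The 3 highest are Talon, Meridian, Zephyr.
Clearing price = highest rejected bid = $54,000.
Talon wins → pays $54,000.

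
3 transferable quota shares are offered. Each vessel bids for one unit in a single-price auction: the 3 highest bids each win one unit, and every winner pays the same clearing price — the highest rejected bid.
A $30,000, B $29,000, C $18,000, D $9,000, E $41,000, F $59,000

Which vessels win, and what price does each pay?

Sorting: 59,000 (F), 41,000 (E), 30,000 (A), 29,000 (B), 18,000 (C), …
Winners (3 units): F, E, A.
Highest unsuccessful bid: $29,000 → clearing price.

F, E, A; each pays $29,000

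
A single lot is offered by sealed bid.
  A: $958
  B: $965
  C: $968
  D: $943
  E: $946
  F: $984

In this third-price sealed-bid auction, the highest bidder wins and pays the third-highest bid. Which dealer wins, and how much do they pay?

Rule: the highest bidder wins and pays the third-highest bid.
Bids ranked: 984 (F) > 968 (C) > 965 (B) > 958 (A) > 946 (E) > 943 (D)
F wins; payment is bid #3 in the ranking = $965.

F pays $965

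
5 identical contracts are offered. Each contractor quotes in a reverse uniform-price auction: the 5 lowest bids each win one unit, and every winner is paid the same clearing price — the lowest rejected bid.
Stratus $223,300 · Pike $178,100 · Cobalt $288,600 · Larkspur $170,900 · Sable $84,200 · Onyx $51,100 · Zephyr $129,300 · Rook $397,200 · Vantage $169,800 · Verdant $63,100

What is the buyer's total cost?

Sorting: 51,100 (Onyx), 63,100 (Verdant), 84,200 (Sable), 129,300 (Zephyr), 169,800 (Vantage), 170,900 (Larkspur), 178,100 (Pike), …
Lowest 5: Onyx, Verdant, Sable, Zephyr, Vantage.
Lowest unsuccessful bid: $170,900 → clearing price.
Total cost = 5 × $170,900 = $854,500.

Total cost: $854,500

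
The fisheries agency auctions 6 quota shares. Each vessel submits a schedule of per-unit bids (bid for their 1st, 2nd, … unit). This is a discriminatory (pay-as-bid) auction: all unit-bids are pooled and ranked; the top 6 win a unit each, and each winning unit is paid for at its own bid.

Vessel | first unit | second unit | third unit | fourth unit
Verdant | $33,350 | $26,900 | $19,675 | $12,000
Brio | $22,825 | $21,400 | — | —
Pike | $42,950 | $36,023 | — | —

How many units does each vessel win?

Brio 2, Pike 2, Verdant 2

Merging the schedules and taking the best 6: 42,950 (Pike-1), 36,023 (Pike-2), 33,350 (Verdant-1), 26,900 (Verdant-2), 22,825 (Brio-1), 21,400 (Brio-2)
Next rejected bid: $19,675 (not a price — pay-as-bid).
Allocation: Brio 2, Pike 2, Verdant 2.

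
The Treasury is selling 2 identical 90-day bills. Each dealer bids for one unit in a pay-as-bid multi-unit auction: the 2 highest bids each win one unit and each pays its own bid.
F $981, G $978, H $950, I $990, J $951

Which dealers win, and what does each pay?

I $990, F $981

Sorting: 990 (I), 981 (F), 978 (G), 951 (J), …
Top 2: I, F.
Each winner pays its own bid: I $990, F $981.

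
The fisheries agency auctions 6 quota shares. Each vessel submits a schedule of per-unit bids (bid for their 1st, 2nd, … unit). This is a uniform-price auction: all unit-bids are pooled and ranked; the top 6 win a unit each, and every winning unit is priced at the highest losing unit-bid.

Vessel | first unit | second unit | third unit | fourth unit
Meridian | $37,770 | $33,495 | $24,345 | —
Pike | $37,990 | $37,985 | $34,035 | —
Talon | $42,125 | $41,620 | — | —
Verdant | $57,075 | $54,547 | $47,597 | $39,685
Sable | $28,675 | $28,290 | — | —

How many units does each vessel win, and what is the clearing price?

Merging the schedules and taking the best 6: 57,075 (Verdant-1), 54,547 (Verdant-2), 47,597 (Verdant-3), 42,125 (Talon-1), 41,620 (Talon-2), 39,685 (Verdant-4)
The (k+1)-th unit-bid is $37,990.
Allocation: Talon 2, Verdant 4.

Talon 2, Verdant 4; clearing price $37,990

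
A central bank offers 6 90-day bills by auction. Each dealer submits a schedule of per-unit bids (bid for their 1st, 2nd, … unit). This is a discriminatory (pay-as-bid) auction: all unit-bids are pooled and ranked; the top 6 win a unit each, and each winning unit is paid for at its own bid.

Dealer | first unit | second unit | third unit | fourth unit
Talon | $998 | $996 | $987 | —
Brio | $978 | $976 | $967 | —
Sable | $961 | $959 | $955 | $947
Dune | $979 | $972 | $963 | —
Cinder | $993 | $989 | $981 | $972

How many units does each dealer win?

Merging the schedules and taking the best 6: 998 (Talon-1), 996 (Talon-2), 993 (Cinder-1), 989 (Cinder-2), 987 (Talon-3), 981 (Cinder-3)
Next rejected bid: $979 (not a price — pay-as-bid).
Allocation: Cinder 3, Talon 3.

Cinder 3, Talon 3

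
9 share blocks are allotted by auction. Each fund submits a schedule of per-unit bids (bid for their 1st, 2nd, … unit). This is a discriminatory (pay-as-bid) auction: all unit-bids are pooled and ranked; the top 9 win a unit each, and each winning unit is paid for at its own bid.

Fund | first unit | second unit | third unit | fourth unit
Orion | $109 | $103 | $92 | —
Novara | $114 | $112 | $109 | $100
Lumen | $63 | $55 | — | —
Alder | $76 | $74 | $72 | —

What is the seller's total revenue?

Merging the schedules and taking the best 9: 114 (Novara-1), 112 (Novara-2), 109 (Orion-1), 109 (Novara-3), 103 (Orion-2), 100 (Novara-4), 92 (Orion-3), 76 (Alder-1), 74 (Alder-2)
Next rejected bid: $72 (not a price — pay-as-bid).
Each winning unit pays its own bid.
Revenue = 114 + 112 + 109 + 109 + 103 + 100 + 92 + 76 + 74 = $889.

Total revenue: $889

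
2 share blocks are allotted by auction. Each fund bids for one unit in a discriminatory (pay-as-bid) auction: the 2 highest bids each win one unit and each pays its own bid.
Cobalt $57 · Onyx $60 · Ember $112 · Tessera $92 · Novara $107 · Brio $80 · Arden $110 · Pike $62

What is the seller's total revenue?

Total revenue: $222

Ordering the bids: 112 (Ember), 110 (Arden), 107 (Novara), 92 (Tessera), …
Top 2: Ember, Arden.
Total revenue = 112 + 110 = $222.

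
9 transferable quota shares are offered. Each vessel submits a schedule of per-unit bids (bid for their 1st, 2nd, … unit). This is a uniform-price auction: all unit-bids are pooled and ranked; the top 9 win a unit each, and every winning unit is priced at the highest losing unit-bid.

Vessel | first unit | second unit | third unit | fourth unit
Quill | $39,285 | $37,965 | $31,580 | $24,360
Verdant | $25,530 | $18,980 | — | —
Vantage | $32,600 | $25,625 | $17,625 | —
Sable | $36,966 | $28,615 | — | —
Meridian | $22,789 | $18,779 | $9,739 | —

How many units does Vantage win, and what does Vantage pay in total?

Pooled unit-bids ranked (top 9): 39,285 (Quill-1), 37,965 (Quill-2), 36,966 (Sable-1), 32,600 (Vantage-1), 31,580 (Quill-3), 28,615 (Sable-2), 25,625 (Vantage-2), 25,530 (Verdant-1), 24,360 (Quill-4)
The (k+1)-th unit-bid is $22,789.
Vantage wins 2 unit(s) at $22,789 each.

Vantage: 2 units, pays $45,578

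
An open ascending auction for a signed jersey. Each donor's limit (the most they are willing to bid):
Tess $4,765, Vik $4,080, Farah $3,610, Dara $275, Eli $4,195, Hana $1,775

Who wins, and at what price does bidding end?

Tess wins at $4,195

Sorting limits: 4,765 (Tess) > 4,195 (Eli) > 4,080 (Vik) > 3,610 (Farah) > 1,775 (Hana) > 275 (Dara)
Once the price passes $4,195, only Tess is left; the hammer falls at Eli's limit of $4,195.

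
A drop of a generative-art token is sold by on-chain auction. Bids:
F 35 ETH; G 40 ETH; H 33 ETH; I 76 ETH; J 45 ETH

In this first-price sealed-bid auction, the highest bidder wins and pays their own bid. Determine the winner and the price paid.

I pays 76 ETH

Rule: the highest bidder wins and pays their own bid.
Sorting bids: 76 (I) > 45 (J) > 40 (G) > 35 (F) > 33 (H)
I has the highest bid and pays exactly that: 76 ETH.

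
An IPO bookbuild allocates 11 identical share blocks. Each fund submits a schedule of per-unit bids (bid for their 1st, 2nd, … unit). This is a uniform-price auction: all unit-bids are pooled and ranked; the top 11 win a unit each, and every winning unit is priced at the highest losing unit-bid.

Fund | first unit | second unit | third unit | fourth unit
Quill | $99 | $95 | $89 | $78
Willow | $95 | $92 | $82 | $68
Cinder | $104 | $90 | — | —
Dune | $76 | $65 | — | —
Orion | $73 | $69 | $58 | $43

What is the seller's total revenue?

Total revenue: $759

Pooled unit-bids ranked (top 11): 104 (Cinder-1), 99 (Quill-1), 95 (Quill-2), 95 (Willow-1), 92 (Willow-2), 90 (Cinder-2), 89 (Quill-3), 82 (Willow-3), 78 (Quill-4), 76 (Dune-1), 73 (Orion-1)
The (k+1)-th unit-bid is $69.
Allocation: Cinder 2, Dune 1, Orion 1, Quill 4, Willow 3. Every unit priced at $69.
Revenue = 11 × 69 = $759.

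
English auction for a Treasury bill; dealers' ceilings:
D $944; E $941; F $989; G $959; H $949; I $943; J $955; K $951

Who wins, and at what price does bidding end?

Rule: the price rises until one bidder remains; the winner pays the price at which the last rival dropped out.
Limits in order: 989 (F) > 959 (G) > 955 (J) > 951 (K) > 949 (H) > 944 (D) > …
Once the price passes $959, only F is left; the hammer falls at G's limit of $959.

F wins at $959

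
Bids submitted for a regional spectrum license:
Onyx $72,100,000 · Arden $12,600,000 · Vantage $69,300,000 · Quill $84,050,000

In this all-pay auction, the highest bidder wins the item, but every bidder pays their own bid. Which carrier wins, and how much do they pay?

Bids in order: 84,050,000 (Quill) > 72,100,000 (Onyx) > 69,300,000 (Vantage) > 12,600,000 (Arden)
Quill wins with the top bid; all bids are sunk regardless.

Quill pays $84,050,000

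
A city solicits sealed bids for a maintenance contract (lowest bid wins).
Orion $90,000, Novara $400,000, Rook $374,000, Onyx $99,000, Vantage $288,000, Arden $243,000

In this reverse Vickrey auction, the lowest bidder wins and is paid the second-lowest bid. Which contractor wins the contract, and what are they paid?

Orion is paid $99,000

Bids ranked: 90,000 (Orion) < 99,000 (Onyx) < 243,000 (Arden) < 288,000 (Vantage) < 374,000 (Rook) < 400,000 (Novara)
Second-price: Orion is paid Onyx's bid of $99,000.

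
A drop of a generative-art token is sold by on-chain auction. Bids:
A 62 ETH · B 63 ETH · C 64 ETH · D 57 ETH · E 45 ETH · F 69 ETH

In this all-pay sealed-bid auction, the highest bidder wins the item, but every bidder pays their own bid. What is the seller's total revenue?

Total revenue: 360 ETH

Bids ranked: 69 (F) > 64 (C) > 63 (B) > 62 (A) > 57 (D) > 45 (E)
Every bidder forfeits their bid regardless of winning.
Revenue = 62 + 63 + 64 + 57 + 45 + 69 = 360 ETH.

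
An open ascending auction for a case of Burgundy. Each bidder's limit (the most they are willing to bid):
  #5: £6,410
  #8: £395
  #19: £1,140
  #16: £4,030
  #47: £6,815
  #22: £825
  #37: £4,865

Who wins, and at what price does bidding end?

#47 wins at £6,410

Sorting limits: 6,815 (#47) > 6,410 (#5) > 4,865 (#37) > 4,030 (#16) > 1,140 (#19) > 825 (#22) > …
Bidding ends when #5 exits at £6,410; #47 takes it.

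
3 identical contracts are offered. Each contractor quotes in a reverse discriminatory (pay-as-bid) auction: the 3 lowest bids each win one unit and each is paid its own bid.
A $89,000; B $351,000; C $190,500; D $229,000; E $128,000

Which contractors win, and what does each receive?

Ordering the bids: 89,000 (A), 128,000 (E), 190,500 (C), 229,000 (D), 351,000 (B)
The 3 lowest are A, E, C.
Each winner is paid its own bid: A $89,000, E $128,000, C $190,500.

A $89,000, E $128,000, C $190,500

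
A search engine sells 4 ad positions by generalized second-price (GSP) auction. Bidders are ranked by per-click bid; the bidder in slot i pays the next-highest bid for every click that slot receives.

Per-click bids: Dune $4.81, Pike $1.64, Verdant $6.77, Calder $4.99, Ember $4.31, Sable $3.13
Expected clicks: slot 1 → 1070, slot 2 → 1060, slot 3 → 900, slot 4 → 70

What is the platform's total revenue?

Ranked by bid: $6.77 (Verdant) > $4.99 (Calder) > $4.81 (Dune) > $4.31 (Ember) > $3.13 (Sable) > …
Slot 1: Verdant pays $4.99 × 1070 = $5339.30
Slot 2: Calder pays $4.81 × 1060 = $5098.60
Slot 3: Dune pays $4.31 × 900 = $3879.00
Slot 4: Ember pays $3.13 × 70 = $219.10
Total = $14536.00

Total revenue: $14536.00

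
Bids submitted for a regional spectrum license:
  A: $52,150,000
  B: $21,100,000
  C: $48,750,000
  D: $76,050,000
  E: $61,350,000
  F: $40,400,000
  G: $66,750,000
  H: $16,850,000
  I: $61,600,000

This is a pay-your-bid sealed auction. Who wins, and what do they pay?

D pays $76,050,000

Rule: the highest bidder wins and pays their own bid.
Bids in order: 76,050,000 (D) > 66,750,000 (G) > 61,600,000 (I) > 61,350,000 (E) > 52,150,000 (A) > 48,750,000 (C) > …
First-price: D pays what they bid, $76,050,000.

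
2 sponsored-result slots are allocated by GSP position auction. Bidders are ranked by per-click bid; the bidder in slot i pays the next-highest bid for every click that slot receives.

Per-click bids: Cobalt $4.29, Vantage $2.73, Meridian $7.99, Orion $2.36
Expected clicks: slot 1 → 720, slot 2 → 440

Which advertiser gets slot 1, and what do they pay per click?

Per-click bids in order: $7.99 (Meridian) > $4.29 (Cobalt) > $2.73 (Vantage) > …
Slot 1 goes to the first-ranked bidder, Meridian, who pays the next bid down: $4.29/click.

Meridian; $4.29 per click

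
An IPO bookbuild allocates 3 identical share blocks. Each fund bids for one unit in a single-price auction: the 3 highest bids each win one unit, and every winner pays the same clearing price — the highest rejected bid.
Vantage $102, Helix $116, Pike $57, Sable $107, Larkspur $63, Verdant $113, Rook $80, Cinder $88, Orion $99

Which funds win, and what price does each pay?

Helix, Verdant, Sable; each pays $102

Bids ranked high→low: 116 (Helix), 113 (Verdant), 107 (Sable), 102 (Vantage), 99 (Orion), …
Winners (3 units): Helix, Verdant, Sable.
First losing bid is Vantage's $102, which sets the uniform price.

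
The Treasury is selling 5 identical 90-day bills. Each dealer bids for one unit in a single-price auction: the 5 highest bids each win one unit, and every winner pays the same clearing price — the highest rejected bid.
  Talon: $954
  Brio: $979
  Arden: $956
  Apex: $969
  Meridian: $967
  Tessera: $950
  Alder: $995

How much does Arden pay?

Arden pays $954

Bids ranked high→low: 995 (Alder), 979 (Brio), 969 (Apex), 967 (Meridian), 956 (Arden), 954 (Talon), 950 (Tessera)
The 5 highest are Alder, Brio, Apex, Meridian, Arden.
Highest unsuccessful bid: $954 → clearing price.
Arden wins → pays $954.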